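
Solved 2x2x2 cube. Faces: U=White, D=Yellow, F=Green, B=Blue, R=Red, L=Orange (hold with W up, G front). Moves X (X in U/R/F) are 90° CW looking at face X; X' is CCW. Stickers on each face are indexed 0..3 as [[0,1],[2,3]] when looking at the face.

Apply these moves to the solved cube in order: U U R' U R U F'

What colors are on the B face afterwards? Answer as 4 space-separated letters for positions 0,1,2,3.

After move 1 (U): U=WWWW F=RRGG R=BBRR B=OOBB L=GGOO
After move 2 (U): U=WWWW F=BBGG R=OORR B=GGBB L=RROO
After move 3 (R'): R=OROR U=WBWG F=BWGW D=YBYG B=YGYB
After move 4 (U): U=WWGB F=ORGW R=YGOR B=RRYB L=BWOO
After move 5 (R): R=OYRG U=WRGW F=OBGG D=YYYR B=BRWB
After move 6 (U): U=GWWR F=OYGG R=BRRG B=BWWB L=OBOO
After move 7 (F'): F=YGOG U=GWBR R=YRYG D=BOYR L=OROW
Query: B face = BWWB

Answer: B W W B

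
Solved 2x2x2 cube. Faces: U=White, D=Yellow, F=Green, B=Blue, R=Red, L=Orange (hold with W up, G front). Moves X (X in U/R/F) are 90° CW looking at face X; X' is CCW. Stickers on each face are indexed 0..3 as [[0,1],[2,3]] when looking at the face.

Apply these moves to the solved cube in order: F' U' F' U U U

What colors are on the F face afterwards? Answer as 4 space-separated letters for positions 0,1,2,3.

After move 1 (F'): F=GGGG U=WWRR R=YRYR D=OOYY L=OWOW
After move 2 (U'): U=WRWR F=OWGG R=GGYR B=YRBB L=BBOW
After move 3 (F'): F=WGOG U=WRGY R=OGOR D=BWYY L=BROW
After move 4 (U): U=GWYR F=OGOG R=YROR B=BRBB L=WGOW
After move 5 (U): U=YGRW F=YROG R=BROR B=WGBB L=OGOW
After move 6 (U): U=RYWG F=BROG R=WGOR B=OGBB L=YROW
Query: F face = BROG

Answer: B R O G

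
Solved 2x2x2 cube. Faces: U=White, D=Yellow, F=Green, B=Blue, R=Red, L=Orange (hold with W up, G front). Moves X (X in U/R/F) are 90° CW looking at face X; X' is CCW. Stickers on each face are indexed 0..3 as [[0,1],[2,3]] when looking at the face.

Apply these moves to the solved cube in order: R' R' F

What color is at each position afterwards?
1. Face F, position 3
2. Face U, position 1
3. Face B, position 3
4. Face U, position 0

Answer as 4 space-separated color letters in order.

Answer: B Y B W

Derivation:
After move 1 (R'): R=RRRR U=WBWB F=GWGW D=YGYG B=YBYB
After move 2 (R'): R=RRRR U=WYWY F=GBGB D=YWYW B=GBGB
After move 3 (F): F=GGBB U=WYOO R=WRYR D=RRYW L=OYOW
Query 1: F[3] = B
Query 2: U[1] = Y
Query 3: B[3] = B
Query 4: U[0] = W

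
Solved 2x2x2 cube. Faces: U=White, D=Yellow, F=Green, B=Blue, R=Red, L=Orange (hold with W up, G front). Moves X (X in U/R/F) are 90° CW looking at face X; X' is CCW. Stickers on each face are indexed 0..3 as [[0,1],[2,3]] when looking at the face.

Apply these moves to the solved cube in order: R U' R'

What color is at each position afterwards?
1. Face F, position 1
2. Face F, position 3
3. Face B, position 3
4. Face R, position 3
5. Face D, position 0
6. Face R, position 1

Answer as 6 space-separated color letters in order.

Answer: G W B R Y R

Derivation:
After move 1 (R): R=RRRR U=WGWG F=GYGY D=YBYB B=WBWB
After move 2 (U'): U=GGWW F=OOGY R=GYRR B=RRWB L=WBOO
After move 3 (R'): R=YRGR U=GWWR F=OGGW D=YOYY B=BRBB
Query 1: F[1] = G
Query 2: F[3] = W
Query 3: B[3] = B
Query 4: R[3] = R
Query 5: D[0] = Y
Query 6: R[1] = R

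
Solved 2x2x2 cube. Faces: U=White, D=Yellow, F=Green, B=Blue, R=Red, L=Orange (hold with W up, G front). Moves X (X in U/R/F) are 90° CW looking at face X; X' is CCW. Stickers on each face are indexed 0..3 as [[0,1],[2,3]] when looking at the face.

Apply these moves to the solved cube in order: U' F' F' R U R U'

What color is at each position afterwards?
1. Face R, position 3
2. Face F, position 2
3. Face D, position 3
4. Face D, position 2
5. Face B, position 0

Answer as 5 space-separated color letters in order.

After move 1 (U'): U=WWWW F=OOGG R=GGRR B=RRBB L=BBOO
After move 2 (F'): F=OGOG U=WWGR R=YGYR D=BOYY L=BWOW
After move 3 (F'): F=GGOO U=WWYY R=OGBR D=WWYY L=BROG
After move 4 (R): R=BORG U=WGYO F=GWOY D=WBYR B=YRWB
After move 5 (U): U=YWOG F=BOOY R=YRRG B=BRWB L=GWOG
After move 6 (R): R=RYGR U=YOOY F=BBOR D=WWYB B=GRWB
After move 7 (U'): U=OYYO F=GWOR R=BBGR B=RYWB L=GROG
Query 1: R[3] = R
Query 2: F[2] = O
Query 3: D[3] = B
Query 4: D[2] = Y
Query 5: B[0] = R

Answer: R O B Y R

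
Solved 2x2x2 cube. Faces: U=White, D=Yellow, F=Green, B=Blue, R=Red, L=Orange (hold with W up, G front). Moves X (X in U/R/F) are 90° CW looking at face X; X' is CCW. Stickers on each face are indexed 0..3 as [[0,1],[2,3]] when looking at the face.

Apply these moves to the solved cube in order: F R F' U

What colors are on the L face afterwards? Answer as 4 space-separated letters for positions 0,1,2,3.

After move 1 (F): F=GGGG U=WWOO R=WRWR D=RRYY L=OYOY
After move 2 (R): R=WWRR U=WGOG F=GRGY D=RBYB B=OBWB
After move 3 (F'): F=RYGG U=WGWR R=BWRR D=YYYB L=OGOO
After move 4 (U): U=WWRG F=BWGG R=OBRR B=OGWB L=RYOO
Query: L face = RYOO

Answer: R Y O O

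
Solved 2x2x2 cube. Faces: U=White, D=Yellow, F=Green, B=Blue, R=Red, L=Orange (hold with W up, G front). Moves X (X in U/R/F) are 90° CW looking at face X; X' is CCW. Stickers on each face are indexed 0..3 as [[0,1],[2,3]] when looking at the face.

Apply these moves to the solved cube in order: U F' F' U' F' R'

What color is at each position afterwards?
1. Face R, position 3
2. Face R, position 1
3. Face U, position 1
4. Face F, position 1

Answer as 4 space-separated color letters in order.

After move 1 (U): U=WWWW F=RRGG R=BBRR B=OOBB L=GGOO
After move 2 (F'): F=RGRG U=WWBR R=YBYR D=GOYY L=GWOW
After move 3 (F'): F=GGRR U=WWYY R=OBGR D=WWYY L=GROB
After move 4 (U'): U=WYWY F=GRRR R=GGGR B=OBBB L=OOOB
After move 5 (F'): F=RRGR U=WYGG R=WGWR D=OBYY L=OYOW
After move 6 (R'): R=GRWW U=WBGO F=RYGG D=ORYR B=YBBB
Query 1: R[3] = W
Query 2: R[1] = R
Query 3: U[1] = B
Query 4: F[1] = Y

Answer: W R B Y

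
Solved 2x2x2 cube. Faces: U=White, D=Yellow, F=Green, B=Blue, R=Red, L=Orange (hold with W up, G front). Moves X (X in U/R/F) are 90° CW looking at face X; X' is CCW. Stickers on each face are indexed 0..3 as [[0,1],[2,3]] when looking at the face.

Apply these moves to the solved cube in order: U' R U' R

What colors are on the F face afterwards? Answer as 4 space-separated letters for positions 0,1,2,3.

After move 1 (U'): U=WWWW F=OOGG R=GGRR B=RRBB L=BBOO
After move 2 (R): R=RGRG U=WOWG F=OYGY D=YBYR B=WRWB
After move 3 (U'): U=OGWW F=BBGY R=OYRG B=RGWB L=WROO
After move 4 (R): R=ROGY U=OBWY F=BBGR D=YWYR B=WGGB
Query: F face = BBGR

Answer: B B G R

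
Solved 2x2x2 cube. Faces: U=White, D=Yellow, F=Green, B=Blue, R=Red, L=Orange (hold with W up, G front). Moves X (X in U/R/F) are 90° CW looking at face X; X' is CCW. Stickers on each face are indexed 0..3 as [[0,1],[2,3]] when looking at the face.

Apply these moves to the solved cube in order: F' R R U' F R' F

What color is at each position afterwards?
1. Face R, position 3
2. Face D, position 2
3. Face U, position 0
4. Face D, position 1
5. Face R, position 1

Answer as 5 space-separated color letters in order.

Answer: R Y O B Y

Derivation:
After move 1 (F'): F=GGGG U=WWRR R=YRYR D=OOYY L=OWOW
After move 2 (R): R=YYRR U=WGRG F=GOGY D=OBYB B=RBWB
After move 3 (R): R=RYRY U=WORY F=GBGB D=OWYR B=GBGB
After move 4 (U'): U=OYWR F=OWGB R=GBRY B=RYGB L=GBOW
After move 5 (F): F=GOBW U=OYWB R=WBRY D=RGYR L=GOOW
After move 6 (R'): R=BYWR U=OGWR F=GYBB D=ROYW B=RYGB
After move 7 (F): F=BGBY U=OGWO R=WYRR D=WBYW L=GROO
Query 1: R[3] = R
Query 2: D[2] = Y
Query 3: U[0] = O
Query 4: D[1] = B
Query 5: R[1] = Y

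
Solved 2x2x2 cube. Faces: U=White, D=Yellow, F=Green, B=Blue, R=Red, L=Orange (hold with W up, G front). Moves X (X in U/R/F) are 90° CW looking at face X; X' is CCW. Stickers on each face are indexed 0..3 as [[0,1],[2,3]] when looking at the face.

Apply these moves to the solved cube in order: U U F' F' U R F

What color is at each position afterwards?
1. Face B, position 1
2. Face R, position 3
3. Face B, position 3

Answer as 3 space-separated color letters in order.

Answer: R G B

Derivation:
After move 1 (U): U=WWWW F=RRGG R=BBRR B=OOBB L=GGOO
After move 2 (U): U=WWWW F=BBGG R=OORR B=GGBB L=RROO
After move 3 (F'): F=BGBG U=WWOR R=YOYR D=ROYY L=RWOW
After move 4 (F'): F=GGBB U=WWYY R=OORR D=WWYY L=RROO
After move 5 (U): U=YWYW F=OOBB R=GGRR B=RRBB L=GGOO
After move 6 (R): R=RGRG U=YOYB F=OWBY D=WBYR B=WRWB
After move 7 (F): F=BOYW U=YOOG R=YGBG D=RRYR L=GWOB
Query 1: B[1] = R
Query 2: R[3] = G
Query 3: B[3] = B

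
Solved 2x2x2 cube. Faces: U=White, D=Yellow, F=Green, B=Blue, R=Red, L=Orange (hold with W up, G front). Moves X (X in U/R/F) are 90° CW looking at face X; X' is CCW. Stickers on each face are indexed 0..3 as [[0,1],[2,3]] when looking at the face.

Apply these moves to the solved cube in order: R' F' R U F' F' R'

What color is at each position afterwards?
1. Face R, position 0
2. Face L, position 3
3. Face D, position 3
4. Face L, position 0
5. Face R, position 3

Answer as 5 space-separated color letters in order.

After move 1 (R'): R=RRRR U=WBWB F=GWGW D=YGYG B=YBYB
After move 2 (F'): F=WWGG U=WBRR R=GRYR D=OOYG L=OBOW
After move 3 (R): R=YGRR U=WWRG F=WOGG D=OYYY B=RBBB
After move 4 (U): U=RWGW F=YGGG R=RBRR B=OBBB L=WOOW
After move 5 (F'): F=GGYG U=RWRR R=YBOR D=OWYY L=WWOG
After move 6 (F'): F=GGGY U=RWYO R=WBOR D=WGYY L=WROR
After move 7 (R'): R=BRWO U=RBYO F=GWGO D=WGYY B=YBGB
Query 1: R[0] = B
Query 2: L[3] = R
Query 3: D[3] = Y
Query 4: L[0] = W
Query 5: R[3] = O

Answer: B R Y W O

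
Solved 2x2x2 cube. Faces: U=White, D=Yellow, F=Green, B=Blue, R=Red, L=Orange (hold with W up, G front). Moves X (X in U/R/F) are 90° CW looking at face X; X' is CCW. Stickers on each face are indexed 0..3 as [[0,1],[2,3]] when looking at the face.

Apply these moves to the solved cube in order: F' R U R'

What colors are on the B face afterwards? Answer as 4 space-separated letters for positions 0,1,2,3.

Answer: B W B B

Derivation:
After move 1 (F'): F=GGGG U=WWRR R=YRYR D=OOYY L=OWOW
After move 2 (R): R=YYRR U=WGRG F=GOGY D=OBYB B=RBWB
After move 3 (U): U=RWGG F=YYGY R=RBRR B=OWWB L=GOOW
After move 4 (R'): R=BRRR U=RWGO F=YWGG D=OYYY B=BWBB
Query: B face = BWBB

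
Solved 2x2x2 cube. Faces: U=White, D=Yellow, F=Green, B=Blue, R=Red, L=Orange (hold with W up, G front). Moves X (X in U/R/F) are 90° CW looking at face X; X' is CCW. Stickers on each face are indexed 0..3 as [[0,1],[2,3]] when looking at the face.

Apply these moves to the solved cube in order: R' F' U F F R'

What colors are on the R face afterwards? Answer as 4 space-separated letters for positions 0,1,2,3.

After move 1 (R'): R=RRRR U=WBWB F=GWGW D=YGYG B=YBYB
After move 2 (F'): F=WWGG U=WBRR R=GRYR D=OOYG L=OBOW
After move 3 (U): U=RWRB F=GRGG R=YBYR B=OBYB L=WWOW
After move 4 (F): F=GGGR U=RWWW R=RBBR D=YYYG L=WOOO
After move 5 (F): F=GGRG U=RWOO R=WBWR D=BRYG L=WYOY
After move 6 (R'): R=BRWW U=RYOO F=GWRO D=BGYG B=GBRB
Query: R face = BRWW

Answer: B R W W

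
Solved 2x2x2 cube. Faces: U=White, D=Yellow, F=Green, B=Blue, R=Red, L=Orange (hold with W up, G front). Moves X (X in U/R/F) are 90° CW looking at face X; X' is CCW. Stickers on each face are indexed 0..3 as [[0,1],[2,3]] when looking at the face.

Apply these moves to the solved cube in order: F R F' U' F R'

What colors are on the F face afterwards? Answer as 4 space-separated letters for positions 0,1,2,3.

After move 1 (F): F=GGGG U=WWOO R=WRWR D=RRYY L=OYOY
After move 2 (R): R=WWRR U=WGOG F=GRGY D=RBYB B=OBWB
After move 3 (F'): F=RYGG U=WGWR R=BWRR D=YYYB L=OGOO
After move 4 (U'): U=GRWW F=OGGG R=RYRR B=BWWB L=OBOO
After move 5 (F): F=GOGG U=GROB R=WYWR D=RRYB L=OYOY
After move 6 (R'): R=YRWW U=GWOB F=GRGB D=ROYG B=BWRB
Query: F face = GRGB

Answer: G R G B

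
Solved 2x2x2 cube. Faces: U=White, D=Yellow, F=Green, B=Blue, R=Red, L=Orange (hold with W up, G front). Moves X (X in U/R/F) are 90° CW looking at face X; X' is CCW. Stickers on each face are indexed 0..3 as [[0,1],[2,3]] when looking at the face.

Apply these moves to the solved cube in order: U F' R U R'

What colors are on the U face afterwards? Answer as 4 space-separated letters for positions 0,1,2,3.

After move 1 (U): U=WWWW F=RRGG R=BBRR B=OOBB L=GGOO
After move 2 (F'): F=RGRG U=WWBR R=YBYR D=GOYY L=GWOW
After move 3 (R): R=YYRB U=WGBG F=RORY D=GBYO B=ROWB
After move 4 (U): U=BWGG F=YYRY R=RORB B=GWWB L=ROOW
After move 5 (R'): R=OBRR U=BWGG F=YWRG D=GYYY B=OWBB
Query: U face = BWGG

Answer: B W G G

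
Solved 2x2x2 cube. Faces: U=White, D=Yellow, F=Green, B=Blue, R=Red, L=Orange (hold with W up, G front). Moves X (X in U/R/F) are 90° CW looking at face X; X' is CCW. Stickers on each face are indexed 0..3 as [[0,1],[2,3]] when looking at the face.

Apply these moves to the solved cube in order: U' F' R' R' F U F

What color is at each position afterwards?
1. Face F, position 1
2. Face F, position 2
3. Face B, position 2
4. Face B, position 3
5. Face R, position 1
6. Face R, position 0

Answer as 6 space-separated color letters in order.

After move 1 (U'): U=WWWW F=OOGG R=GGRR B=RRBB L=BBOO
After move 2 (F'): F=OGOG U=WWGR R=YGYR D=BOYY L=BWOW
After move 3 (R'): R=GRYY U=WBGR F=OWOR D=BGYG B=YROB
After move 4 (R'): R=RYGY U=WOGY F=OBOR D=BWYR B=GRGB
After move 5 (F): F=OORB U=WOWW R=GYYY D=GRYR L=BBOW
After move 6 (U): U=WWWO F=GYRB R=GRYY B=BBGB L=OOOW
After move 7 (F): F=RGBY U=WWWO R=WROY D=YGYR L=OGOR
Query 1: F[1] = G
Query 2: F[2] = B
Query 3: B[2] = G
Query 4: B[3] = B
Query 5: R[1] = R
Query 6: R[0] = W

Answer: G B G B R W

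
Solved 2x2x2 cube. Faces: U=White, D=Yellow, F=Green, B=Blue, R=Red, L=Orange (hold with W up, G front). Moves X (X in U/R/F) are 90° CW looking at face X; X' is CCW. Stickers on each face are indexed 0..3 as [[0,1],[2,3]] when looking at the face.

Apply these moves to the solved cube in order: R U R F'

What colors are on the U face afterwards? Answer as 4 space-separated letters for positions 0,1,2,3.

Answer: W R R R

Derivation:
After move 1 (R): R=RRRR U=WGWG F=GYGY D=YBYB B=WBWB
After move 2 (U): U=WWGG F=RRGY R=WBRR B=OOWB L=GYOO
After move 3 (R): R=RWRB U=WRGY F=RBGB D=YWYO B=GOWB
After move 4 (F'): F=BBRG U=WRRR R=WWYB D=YOYO L=GYOG
Query: U face = WRRR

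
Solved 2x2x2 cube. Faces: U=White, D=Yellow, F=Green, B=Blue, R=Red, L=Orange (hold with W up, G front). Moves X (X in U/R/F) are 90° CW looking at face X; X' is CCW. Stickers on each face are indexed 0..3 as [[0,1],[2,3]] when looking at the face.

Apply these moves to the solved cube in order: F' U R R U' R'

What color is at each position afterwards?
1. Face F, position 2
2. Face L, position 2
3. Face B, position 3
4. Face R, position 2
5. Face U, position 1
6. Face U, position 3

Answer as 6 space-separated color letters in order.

After move 1 (F'): F=GGGG U=WWRR R=YRYR D=OOYY L=OWOW
After move 2 (U): U=RWRW F=YRGG R=BBYR B=OWBB L=GGOW
After move 3 (R): R=YBRB U=RRRG F=YOGY D=OBYO B=WWWB
After move 4 (R): R=RYBB U=RORY F=YBGO D=OWYW B=GWRB
After move 5 (U'): U=OYRR F=GGGO R=YBBB B=RYRB L=GWOW
After move 6 (R'): R=BBYB U=ORRR F=GYGR D=OGYO B=WYWB
Query 1: F[2] = G
Query 2: L[2] = O
Query 3: B[3] = B
Query 4: R[2] = Y
Query 5: U[1] = R
Query 6: U[3] = R

Answer: G O B Y R R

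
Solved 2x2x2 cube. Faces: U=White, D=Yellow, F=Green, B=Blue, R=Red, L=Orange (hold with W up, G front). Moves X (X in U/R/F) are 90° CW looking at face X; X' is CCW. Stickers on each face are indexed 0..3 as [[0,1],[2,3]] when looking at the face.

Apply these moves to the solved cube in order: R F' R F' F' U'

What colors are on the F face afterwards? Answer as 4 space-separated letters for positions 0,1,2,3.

Answer: O R O Y

Derivation:
After move 1 (R): R=RRRR U=WGWG F=GYGY D=YBYB B=WBWB
After move 2 (F'): F=YYGG U=WGRR R=BRYR D=OOYB L=OGOW
After move 3 (R): R=YBRR U=WYRG F=YOGB D=OWYW B=RBGB
After move 4 (F'): F=OBYG U=WYYR R=WBOR D=GWYW L=OGOR
After move 5 (F'): F=BGOY U=WYWO R=WBGR D=GRYW L=OROY
After move 6 (U'): U=YOWW F=OROY R=BGGR B=WBGB L=RBOY
Query: F face = OROY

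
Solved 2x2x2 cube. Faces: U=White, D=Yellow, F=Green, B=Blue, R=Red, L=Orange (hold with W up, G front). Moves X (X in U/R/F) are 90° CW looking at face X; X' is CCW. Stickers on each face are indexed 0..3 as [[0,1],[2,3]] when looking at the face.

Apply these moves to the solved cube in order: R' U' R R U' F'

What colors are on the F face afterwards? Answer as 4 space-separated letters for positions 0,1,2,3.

Answer: B R Y G

Derivation:
After move 1 (R'): R=RRRR U=WBWB F=GWGW D=YGYG B=YBYB
After move 2 (U'): U=BBWW F=OOGW R=GWRR B=RRYB L=YBOO
After move 3 (R): R=RGRW U=BOWW F=OGGG D=YYYR B=WRBB
After move 4 (R): R=RRWG U=BGWG F=OYGR D=YBYW B=WROB
After move 5 (U'): U=GGBW F=YBGR R=OYWG B=RROB L=WROO
After move 6 (F'): F=BRYG U=GGOW R=BYYG D=ROYW L=WWOB
Query: F face = BRYG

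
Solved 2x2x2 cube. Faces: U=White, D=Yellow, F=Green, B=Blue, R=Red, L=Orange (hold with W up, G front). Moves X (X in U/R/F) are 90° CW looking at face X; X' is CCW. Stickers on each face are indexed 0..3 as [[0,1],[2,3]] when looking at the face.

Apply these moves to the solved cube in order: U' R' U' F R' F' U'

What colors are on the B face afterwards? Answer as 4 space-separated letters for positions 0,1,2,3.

After move 1 (U'): U=WWWW F=OOGG R=GGRR B=RRBB L=BBOO
After move 2 (R'): R=GRGR U=WBWR F=OWGW D=YOYG B=YRYB
After move 3 (U'): U=BRWW F=BBGW R=OWGR B=GRYB L=YROO
After move 4 (F): F=GBWB U=BROR R=WWWR D=GOYG L=YYOO
After move 5 (R'): R=WRWW U=BYOG F=GRWR D=GBYB B=GROB
After move 6 (F'): F=RRGW U=BYWW R=BRGW D=YOYB L=YGOO
After move 7 (U'): U=YWBW F=YGGW R=RRGW B=BROB L=GROO
Query: B face = BROB

Answer: B R O B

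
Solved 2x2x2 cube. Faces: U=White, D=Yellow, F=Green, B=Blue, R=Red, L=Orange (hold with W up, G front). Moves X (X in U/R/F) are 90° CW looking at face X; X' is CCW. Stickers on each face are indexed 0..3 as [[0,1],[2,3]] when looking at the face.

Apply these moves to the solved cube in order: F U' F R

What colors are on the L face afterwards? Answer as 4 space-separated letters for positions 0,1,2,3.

After move 1 (F): F=GGGG U=WWOO R=WRWR D=RRYY L=OYOY
After move 2 (U'): U=WOWO F=OYGG R=GGWR B=WRBB L=BBOY
After move 3 (F): F=GOGY U=WOYB R=WGOR D=WGYY L=BROR
After move 4 (R): R=OWRG U=WOYY F=GGGY D=WBYW B=BROB
Query: L face = BROR

Answer: B R O R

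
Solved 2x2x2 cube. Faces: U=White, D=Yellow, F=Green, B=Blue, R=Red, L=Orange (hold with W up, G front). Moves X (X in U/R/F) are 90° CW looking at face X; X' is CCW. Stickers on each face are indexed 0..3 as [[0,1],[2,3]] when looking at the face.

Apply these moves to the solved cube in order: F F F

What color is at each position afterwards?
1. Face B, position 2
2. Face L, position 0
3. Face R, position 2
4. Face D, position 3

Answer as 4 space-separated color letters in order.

Answer: B O Y Y

Derivation:
After move 1 (F): F=GGGG U=WWOO R=WRWR D=RRYY L=OYOY
After move 2 (F): F=GGGG U=WWYY R=OROR D=WWYY L=OROR
After move 3 (F): F=GGGG U=WWRR R=YRYR D=OOYY L=OWOW
Query 1: B[2] = B
Query 2: L[0] = O
Query 3: R[2] = Y
Query 4: D[3] = Y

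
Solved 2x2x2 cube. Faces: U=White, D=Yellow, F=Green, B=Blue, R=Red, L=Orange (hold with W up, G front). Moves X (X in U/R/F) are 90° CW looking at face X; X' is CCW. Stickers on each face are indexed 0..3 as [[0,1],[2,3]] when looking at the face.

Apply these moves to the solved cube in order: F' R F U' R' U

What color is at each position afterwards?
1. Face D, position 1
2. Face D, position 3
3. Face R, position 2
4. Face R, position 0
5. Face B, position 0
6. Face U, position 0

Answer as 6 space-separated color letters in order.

Answer: O O G B R W

Derivation:
After move 1 (F'): F=GGGG U=WWRR R=YRYR D=OOYY L=OWOW
After move 2 (R): R=YYRR U=WGRG F=GOGY D=OBYB B=RBWB
After move 3 (F): F=GGYO U=WGWW R=RYGR D=RYYB L=OOOB
After move 4 (U'): U=GWWW F=OOYO R=GGGR B=RYWB L=RBOB
After move 5 (R'): R=GRGG U=GWWR F=OWYW D=ROYO B=BYYB
After move 6 (U): U=WGRW F=GRYW R=BYGG B=RBYB L=OWOB
Query 1: D[1] = O
Query 2: D[3] = O
Query 3: R[2] = G
Query 4: R[0] = B
Query 5: B[0] = R
Query 6: U[0] = W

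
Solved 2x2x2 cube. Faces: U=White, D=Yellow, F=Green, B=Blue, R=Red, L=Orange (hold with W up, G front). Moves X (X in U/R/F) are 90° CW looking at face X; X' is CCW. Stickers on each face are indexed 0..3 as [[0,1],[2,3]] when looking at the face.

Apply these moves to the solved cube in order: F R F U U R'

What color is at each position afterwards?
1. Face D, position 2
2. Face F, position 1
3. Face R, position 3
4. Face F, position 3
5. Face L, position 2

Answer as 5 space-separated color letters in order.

Answer: Y Y G W O

Derivation:
After move 1 (F): F=GGGG U=WWOO R=WRWR D=RRYY L=OYOY
After move 2 (R): R=WWRR U=WGOG F=GRGY D=RBYB B=OBWB
After move 3 (F): F=GGYR U=WGYY R=OWGR D=RWYB L=OROB
After move 4 (U): U=YWYG F=OWYR R=OBGR B=ORWB L=GGOB
After move 5 (U): U=YYGW F=OBYR R=ORGR B=GGWB L=OWOB
After move 6 (R'): R=RROG U=YWGG F=OYYW D=RBYR B=BGWB
Query 1: D[2] = Y
Query 2: F[1] = Y
Query 3: R[3] = G
Query 4: F[3] = W
Query 5: L[2] = O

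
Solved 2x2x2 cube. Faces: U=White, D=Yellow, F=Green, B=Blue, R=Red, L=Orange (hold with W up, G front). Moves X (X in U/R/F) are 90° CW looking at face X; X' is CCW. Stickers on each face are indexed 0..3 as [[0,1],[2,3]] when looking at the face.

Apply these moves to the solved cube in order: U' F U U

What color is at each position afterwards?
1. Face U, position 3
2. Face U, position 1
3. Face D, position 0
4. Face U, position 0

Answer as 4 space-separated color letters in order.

After move 1 (U'): U=WWWW F=OOGG R=GGRR B=RRBB L=BBOO
After move 2 (F): F=GOGO U=WWOB R=WGWR D=RGYY L=BYOY
After move 3 (U): U=OWBW F=WGGO R=RRWR B=BYBB L=GOOY
After move 4 (U): U=BOWW F=RRGO R=BYWR B=GOBB L=WGOY
Query 1: U[3] = W
Query 2: U[1] = O
Query 3: D[0] = R
Query 4: U[0] = B

Answer: W O R B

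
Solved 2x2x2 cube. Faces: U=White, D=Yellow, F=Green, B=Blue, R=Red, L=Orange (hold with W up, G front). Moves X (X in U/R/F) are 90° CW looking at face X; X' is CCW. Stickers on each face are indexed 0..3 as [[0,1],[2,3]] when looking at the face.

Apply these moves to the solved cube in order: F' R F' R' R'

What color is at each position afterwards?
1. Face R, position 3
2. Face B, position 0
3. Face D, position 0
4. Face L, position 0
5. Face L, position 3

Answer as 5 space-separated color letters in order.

Answer: B G W O R

Derivation:
After move 1 (F'): F=GGGG U=WWRR R=YRYR D=OOYY L=OWOW
After move 2 (R): R=YYRR U=WGRG F=GOGY D=OBYB B=RBWB
After move 3 (F'): F=OYGG U=WGYR R=BYOR D=WWYB L=OGOR
After move 4 (R'): R=YRBO U=WWYR F=OGGR D=WYYG B=BBWB
After move 5 (R'): R=ROYB U=WWYB F=OWGR D=WGYR B=GBYB
Query 1: R[3] = B
Query 2: B[0] = G
Query 3: D[0] = W
Query 4: L[0] = O
Query 5: L[3] = R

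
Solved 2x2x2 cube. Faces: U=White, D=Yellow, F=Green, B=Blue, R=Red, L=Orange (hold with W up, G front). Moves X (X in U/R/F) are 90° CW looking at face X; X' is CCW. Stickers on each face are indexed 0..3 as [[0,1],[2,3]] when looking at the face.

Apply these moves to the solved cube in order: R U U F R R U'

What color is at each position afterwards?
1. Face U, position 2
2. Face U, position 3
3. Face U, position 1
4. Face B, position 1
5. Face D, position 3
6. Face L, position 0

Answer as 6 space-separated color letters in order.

Answer: G O B W R B

Derivation:
After move 1 (R): R=RRRR U=WGWG F=GYGY D=YBYB B=WBWB
After move 2 (U): U=WWGG F=RRGY R=WBRR B=OOWB L=GYOO
After move 3 (U): U=GWGW F=WBGY R=OORR B=GYWB L=RROO
After move 4 (F): F=GWYB U=GWOR R=GOWR D=ROYB L=RYOB
After move 5 (R): R=WGRO U=GWOB F=GOYB D=RWYG B=RYWB
After move 6 (R): R=RWOG U=GOOB F=GWYG D=RWYR B=BYWB
After move 7 (U'): U=OBGO F=RYYG R=GWOG B=RWWB L=BYOB
Query 1: U[2] = G
Query 2: U[3] = O
Query 3: U[1] = B
Query 4: B[1] = W
Query 5: D[3] = R
Query 6: L[0] = B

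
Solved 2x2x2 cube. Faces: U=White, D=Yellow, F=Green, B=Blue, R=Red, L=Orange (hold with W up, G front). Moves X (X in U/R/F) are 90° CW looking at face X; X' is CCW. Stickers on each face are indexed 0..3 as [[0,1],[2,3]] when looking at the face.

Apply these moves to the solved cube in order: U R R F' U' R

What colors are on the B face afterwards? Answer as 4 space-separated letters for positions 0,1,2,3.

After move 1 (U): U=WWWW F=RRGG R=BBRR B=OOBB L=GGOO
After move 2 (R): R=RBRB U=WRWG F=RYGY D=YBYO B=WOWB
After move 3 (R): R=RRBB U=WYWY F=RBGO D=YWYW B=GORB
After move 4 (F'): F=BORG U=WYRB R=WRYB D=GOYW L=GYOW
After move 5 (U'): U=YBWR F=GYRG R=BOYB B=WRRB L=GOOW
After move 6 (R): R=YBBO U=YYWG F=GORW D=GRYW B=RRBB
Query: B face = RRBB

Answer: R R B B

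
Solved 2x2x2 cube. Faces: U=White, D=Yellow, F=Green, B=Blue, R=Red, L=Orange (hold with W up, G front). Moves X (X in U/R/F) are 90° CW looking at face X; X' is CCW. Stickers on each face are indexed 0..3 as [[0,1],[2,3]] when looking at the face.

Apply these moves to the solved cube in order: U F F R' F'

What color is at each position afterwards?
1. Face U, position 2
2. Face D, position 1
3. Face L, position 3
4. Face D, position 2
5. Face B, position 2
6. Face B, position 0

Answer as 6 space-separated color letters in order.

After move 1 (U): U=WWWW F=RRGG R=BBRR B=OOBB L=GGOO
After move 2 (F): F=GRGR U=WWOG R=WBWR D=RBYY L=GYOY
After move 3 (F): F=GGRR U=WWYY R=OBGR D=WWYY L=GROB
After move 4 (R'): R=BROG U=WBYO F=GWRY D=WGYR B=YOWB
After move 5 (F'): F=WYGR U=WBBO R=GRWG D=RBYR L=GOOY
Query 1: U[2] = B
Query 2: D[1] = B
Query 3: L[3] = Y
Query 4: D[2] = Y
Query 5: B[2] = W
Query 6: B[0] = Y

Answer: B B Y Y W Y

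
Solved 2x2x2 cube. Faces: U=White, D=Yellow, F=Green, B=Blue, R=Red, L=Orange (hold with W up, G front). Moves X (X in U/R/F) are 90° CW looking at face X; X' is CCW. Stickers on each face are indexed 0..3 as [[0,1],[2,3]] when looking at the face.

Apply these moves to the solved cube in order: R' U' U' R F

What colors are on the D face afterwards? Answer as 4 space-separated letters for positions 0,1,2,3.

Answer: R R Y G

Derivation:
After move 1 (R'): R=RRRR U=WBWB F=GWGW D=YGYG B=YBYB
After move 2 (U'): U=BBWW F=OOGW R=GWRR B=RRYB L=YBOO
After move 3 (U'): U=BWBW F=YBGW R=OORR B=GWYB L=RROO
After move 4 (R): R=RORO U=BBBW F=YGGG D=YYYG B=WWWB
After move 5 (F): F=GYGG U=BBOR R=BOWO D=RRYG L=RYOY
Query: D face = RRYG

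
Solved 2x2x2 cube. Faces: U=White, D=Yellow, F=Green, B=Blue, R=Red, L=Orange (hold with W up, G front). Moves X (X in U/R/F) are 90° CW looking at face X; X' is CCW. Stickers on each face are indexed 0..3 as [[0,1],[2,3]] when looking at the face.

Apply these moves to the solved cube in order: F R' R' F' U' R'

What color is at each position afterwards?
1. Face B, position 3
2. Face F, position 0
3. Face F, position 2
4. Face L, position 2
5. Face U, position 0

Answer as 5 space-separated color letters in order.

After move 1 (F): F=GGGG U=WWOO R=WRWR D=RRYY L=OYOY
After move 2 (R'): R=RRWW U=WBOB F=GWGO D=RGYG B=YBRB
After move 3 (R'): R=RWRW U=WROY F=GBGB D=RWYO B=GBGB
After move 4 (F'): F=BBGG U=WRRR R=WWRW D=YYYO L=OYOO
After move 5 (U'): U=RRWR F=OYGG R=BBRW B=WWGB L=GBOO
After move 6 (R'): R=BWBR U=RGWW F=ORGR D=YYYG B=OWYB
Query 1: B[3] = B
Query 2: F[0] = O
Query 3: F[2] = G
Query 4: L[2] = O
Query 5: U[0] = R

Answer: B O G O R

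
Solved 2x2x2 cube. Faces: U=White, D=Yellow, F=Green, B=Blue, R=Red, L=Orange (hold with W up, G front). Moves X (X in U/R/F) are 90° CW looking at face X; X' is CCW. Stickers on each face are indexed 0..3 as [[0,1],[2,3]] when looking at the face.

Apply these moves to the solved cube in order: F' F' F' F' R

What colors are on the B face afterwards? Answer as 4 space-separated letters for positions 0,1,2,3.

After move 1 (F'): F=GGGG U=WWRR R=YRYR D=OOYY L=OWOW
After move 2 (F'): F=GGGG U=WWYY R=OROR D=WWYY L=OROR
After move 3 (F'): F=GGGG U=WWOO R=WRWR D=RRYY L=OYOY
After move 4 (F'): F=GGGG U=WWWW R=RRRR D=YYYY L=OOOO
After move 5 (R): R=RRRR U=WGWG F=GYGY D=YBYB B=WBWB
Query: B face = WBWB

Answer: W B W B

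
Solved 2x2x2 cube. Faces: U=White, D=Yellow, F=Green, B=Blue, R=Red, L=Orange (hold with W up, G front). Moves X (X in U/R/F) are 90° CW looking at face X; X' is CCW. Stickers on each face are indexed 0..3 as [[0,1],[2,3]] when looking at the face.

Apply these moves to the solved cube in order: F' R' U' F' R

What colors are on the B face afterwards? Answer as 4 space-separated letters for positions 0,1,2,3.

Answer: Y R B B

Derivation:
After move 1 (F'): F=GGGG U=WWRR R=YRYR D=OOYY L=OWOW
After move 2 (R'): R=RRYY U=WBRB F=GWGR D=OGYG B=YBOB
After move 3 (U'): U=BBWR F=OWGR R=GWYY B=RROB L=YBOW
After move 4 (F'): F=WROG U=BBGY R=GWOY D=BWYG L=YROW
After move 5 (R): R=OGYW U=BRGG F=WWOG D=BOYR B=YRBB
Query: B face = YRBB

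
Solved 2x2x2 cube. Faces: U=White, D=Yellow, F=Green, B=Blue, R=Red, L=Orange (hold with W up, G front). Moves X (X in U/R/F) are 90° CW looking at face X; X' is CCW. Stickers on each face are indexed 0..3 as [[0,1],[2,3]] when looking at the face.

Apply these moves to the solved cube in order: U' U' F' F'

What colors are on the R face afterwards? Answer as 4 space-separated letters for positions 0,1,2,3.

After move 1 (U'): U=WWWW F=OOGG R=GGRR B=RRBB L=BBOO
After move 2 (U'): U=WWWW F=BBGG R=OORR B=GGBB L=RROO
After move 3 (F'): F=BGBG U=WWOR R=YOYR D=ROYY L=RWOW
After move 4 (F'): F=GGBB U=WWYY R=OORR D=WWYY L=RROO
Query: R face = OORR

Answer: O O R R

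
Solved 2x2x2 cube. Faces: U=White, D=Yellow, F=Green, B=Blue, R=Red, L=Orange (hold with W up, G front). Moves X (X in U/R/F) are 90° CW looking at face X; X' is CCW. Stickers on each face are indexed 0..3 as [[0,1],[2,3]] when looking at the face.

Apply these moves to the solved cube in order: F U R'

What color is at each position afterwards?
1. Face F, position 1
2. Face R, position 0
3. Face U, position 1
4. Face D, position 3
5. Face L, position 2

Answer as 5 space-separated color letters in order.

Answer: W B B G O

Derivation:
After move 1 (F): F=GGGG U=WWOO R=WRWR D=RRYY L=OYOY
After move 2 (U): U=OWOW F=WRGG R=BBWR B=OYBB L=GGOY
After move 3 (R'): R=BRBW U=OBOO F=WWGW D=RRYG B=YYRB
Query 1: F[1] = W
Query 2: R[0] = B
Query 3: U[1] = B
Query 4: D[3] = G
Query 5: L[2] = O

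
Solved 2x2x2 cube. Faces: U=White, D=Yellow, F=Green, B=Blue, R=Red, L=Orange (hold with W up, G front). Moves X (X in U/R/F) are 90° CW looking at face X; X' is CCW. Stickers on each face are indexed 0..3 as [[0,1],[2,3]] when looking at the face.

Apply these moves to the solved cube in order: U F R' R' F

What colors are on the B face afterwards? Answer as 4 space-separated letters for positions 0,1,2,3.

After move 1 (U): U=WWWW F=RRGG R=BBRR B=OOBB L=GGOO
After move 2 (F): F=GRGR U=WWOG R=WBWR D=RBYY L=GYOY
After move 3 (R'): R=BRWW U=WBOO F=GWGG D=RRYR B=YOBB
After move 4 (R'): R=RWBW U=WBOY F=GBGO D=RWYG B=RORB
After move 5 (F): F=GGOB U=WBYY R=OWYW D=BRYG L=GROW
Query: B face = RORB

Answer: R O R B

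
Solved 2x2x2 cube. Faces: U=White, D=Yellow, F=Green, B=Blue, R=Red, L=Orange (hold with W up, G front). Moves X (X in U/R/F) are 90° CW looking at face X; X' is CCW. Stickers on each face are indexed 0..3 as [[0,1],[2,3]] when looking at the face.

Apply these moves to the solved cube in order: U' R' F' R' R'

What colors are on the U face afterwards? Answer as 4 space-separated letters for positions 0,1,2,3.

After move 1 (U'): U=WWWW F=OOGG R=GGRR B=RRBB L=BBOO
After move 2 (R'): R=GRGR U=WBWR F=OWGW D=YOYG B=YRYB
After move 3 (F'): F=WWOG U=WBGG R=ORYR D=BOYG L=BROW
After move 4 (R'): R=RROY U=WYGY F=WBOG D=BWYG B=GROB
After move 5 (R'): R=RYRO U=WOGG F=WYOY D=BBYG B=GRWB
Query: U face = WOGG

Answer: W O G G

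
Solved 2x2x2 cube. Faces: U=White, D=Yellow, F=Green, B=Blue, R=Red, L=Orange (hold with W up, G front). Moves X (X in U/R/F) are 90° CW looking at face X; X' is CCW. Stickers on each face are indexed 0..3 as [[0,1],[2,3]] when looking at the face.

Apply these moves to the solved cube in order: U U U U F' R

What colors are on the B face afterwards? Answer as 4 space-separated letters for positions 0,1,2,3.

After move 1 (U): U=WWWW F=RRGG R=BBRR B=OOBB L=GGOO
After move 2 (U): U=WWWW F=BBGG R=OORR B=GGBB L=RROO
After move 3 (U): U=WWWW F=OOGG R=GGRR B=RRBB L=BBOO
After move 4 (U): U=WWWW F=GGGG R=RRRR B=BBBB L=OOOO
After move 5 (F'): F=GGGG U=WWRR R=YRYR D=OOYY L=OWOW
After move 6 (R): R=YYRR U=WGRG F=GOGY D=OBYB B=RBWB
Query: B face = RBWB

Answer: R B W B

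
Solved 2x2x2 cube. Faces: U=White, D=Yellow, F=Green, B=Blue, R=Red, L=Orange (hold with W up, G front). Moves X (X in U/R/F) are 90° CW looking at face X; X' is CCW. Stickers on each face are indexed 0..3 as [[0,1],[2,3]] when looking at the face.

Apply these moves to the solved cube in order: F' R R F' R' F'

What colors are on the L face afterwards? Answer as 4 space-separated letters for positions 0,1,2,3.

Answer: O G O R

Derivation:
After move 1 (F'): F=GGGG U=WWRR R=YRYR D=OOYY L=OWOW
After move 2 (R): R=YYRR U=WGRG F=GOGY D=OBYB B=RBWB
After move 3 (R): R=RYRY U=WORY F=GBGB D=OWYR B=GBGB
After move 4 (F'): F=BBGG U=WORR R=WYOY D=WWYR L=OYOR
After move 5 (R'): R=YYWO U=WGRG F=BOGR D=WBYG B=RBWB
After move 6 (F'): F=ORBG U=WGYW R=BYWO D=YRYG L=OGOR
Query: L face = OGOR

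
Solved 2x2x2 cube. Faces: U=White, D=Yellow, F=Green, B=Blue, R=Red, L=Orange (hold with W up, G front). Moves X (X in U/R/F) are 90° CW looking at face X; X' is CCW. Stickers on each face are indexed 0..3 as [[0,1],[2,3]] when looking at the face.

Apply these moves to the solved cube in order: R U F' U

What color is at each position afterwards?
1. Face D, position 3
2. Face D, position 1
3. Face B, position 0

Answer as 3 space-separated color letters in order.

Answer: B O G

Derivation:
After move 1 (R): R=RRRR U=WGWG F=GYGY D=YBYB B=WBWB
After move 2 (U): U=WWGG F=RRGY R=WBRR B=OOWB L=GYOO
After move 3 (F'): F=RYRG U=WWWR R=BBYR D=YOYB L=GGOG
After move 4 (U): U=WWRW F=BBRG R=OOYR B=GGWB L=RYOG
Query 1: D[3] = B
Query 2: D[1] = O
Query 3: B[0] = G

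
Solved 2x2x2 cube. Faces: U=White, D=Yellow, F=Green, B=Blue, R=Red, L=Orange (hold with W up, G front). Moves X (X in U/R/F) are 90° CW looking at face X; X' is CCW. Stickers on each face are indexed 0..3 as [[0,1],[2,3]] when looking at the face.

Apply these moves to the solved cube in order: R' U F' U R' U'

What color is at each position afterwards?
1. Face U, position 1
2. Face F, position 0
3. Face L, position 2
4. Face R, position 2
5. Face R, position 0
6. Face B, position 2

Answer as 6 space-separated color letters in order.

After move 1 (R'): R=RRRR U=WBWB F=GWGW D=YGYG B=YBYB
After move 2 (U): U=WWBB F=RRGW R=YBRR B=OOYB L=GWOO
After move 3 (F'): F=RWRG U=WWYR R=GBYR D=WOYG L=GBOB
After move 4 (U): U=YWRW F=GBRG R=OOYR B=GBYB L=RWOB
After move 5 (R'): R=OROY U=YYRG F=GWRW D=WBYG B=GBOB
After move 6 (U'): U=YGYR F=RWRW R=GWOY B=OROB L=GBOB
Query 1: U[1] = G
Query 2: F[0] = R
Query 3: L[2] = O
Query 4: R[2] = O
Query 5: R[0] = G
Query 6: B[2] = O

Answer: G R O O G O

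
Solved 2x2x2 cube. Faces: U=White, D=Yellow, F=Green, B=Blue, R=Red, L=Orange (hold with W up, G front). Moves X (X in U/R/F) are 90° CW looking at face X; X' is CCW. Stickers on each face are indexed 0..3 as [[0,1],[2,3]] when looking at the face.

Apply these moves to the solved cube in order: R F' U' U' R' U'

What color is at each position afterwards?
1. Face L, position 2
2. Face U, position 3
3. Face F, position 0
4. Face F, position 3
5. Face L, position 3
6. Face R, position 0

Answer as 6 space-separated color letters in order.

Answer: O G B W W W

Derivation:
After move 1 (R): R=RRRR U=WGWG F=GYGY D=YBYB B=WBWB
After move 2 (F'): F=YYGG U=WGRR R=BRYR D=OOYB L=OGOW
After move 3 (U'): U=GRWR F=OGGG R=YYYR B=BRWB L=WBOW
After move 4 (U'): U=RRGW F=WBGG R=OGYR B=YYWB L=BROW
After move 5 (R'): R=GROY U=RWGY F=WRGW D=OBYG B=BYOB
After move 6 (U'): U=WYRG F=BRGW R=WROY B=GROB L=BYOW
Query 1: L[2] = O
Query 2: U[3] = G
Query 3: F[0] = B
Query 4: F[3] = W
Query 5: L[3] = W
Query 6: R[0] = W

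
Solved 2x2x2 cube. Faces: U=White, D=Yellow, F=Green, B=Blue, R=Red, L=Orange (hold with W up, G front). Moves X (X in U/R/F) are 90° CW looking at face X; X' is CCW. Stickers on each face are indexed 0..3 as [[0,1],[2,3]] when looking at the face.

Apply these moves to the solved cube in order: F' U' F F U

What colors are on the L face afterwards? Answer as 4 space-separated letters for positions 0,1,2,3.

After move 1 (F'): F=GGGG U=WWRR R=YRYR D=OOYY L=OWOW
After move 2 (U'): U=WRWR F=OWGG R=GGYR B=YRBB L=BBOW
After move 3 (F): F=GOGW U=WRWB R=WGRR D=YGYY L=BOOO
After move 4 (F): F=GGWO U=WROO R=WGBR D=RWYY L=BYOG
After move 5 (U): U=OWOR F=WGWO R=YRBR B=BYBB L=GGOG
Query: L face = GGOG

Answer: G G O G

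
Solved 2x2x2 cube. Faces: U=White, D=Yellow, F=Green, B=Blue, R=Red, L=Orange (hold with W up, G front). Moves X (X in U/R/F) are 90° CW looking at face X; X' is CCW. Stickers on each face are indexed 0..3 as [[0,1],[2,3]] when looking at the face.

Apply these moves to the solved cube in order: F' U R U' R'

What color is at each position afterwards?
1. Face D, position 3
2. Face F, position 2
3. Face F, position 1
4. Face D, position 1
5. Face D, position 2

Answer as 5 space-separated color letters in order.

After move 1 (F'): F=GGGG U=WWRR R=YRYR D=OOYY L=OWOW
After move 2 (U): U=RWRW F=YRGG R=BBYR B=OWBB L=GGOW
After move 3 (R): R=YBRB U=RRRG F=YOGY D=OBYO B=WWWB
After move 4 (U'): U=RGRR F=GGGY R=YORB B=YBWB L=WWOW
After move 5 (R'): R=OBYR U=RWRY F=GGGR D=OGYY B=OBBB
Query 1: D[3] = Y
Query 2: F[2] = G
Query 3: F[1] = G
Query 4: D[1] = G
Query 5: D[2] = Y

Answer: Y G G G Y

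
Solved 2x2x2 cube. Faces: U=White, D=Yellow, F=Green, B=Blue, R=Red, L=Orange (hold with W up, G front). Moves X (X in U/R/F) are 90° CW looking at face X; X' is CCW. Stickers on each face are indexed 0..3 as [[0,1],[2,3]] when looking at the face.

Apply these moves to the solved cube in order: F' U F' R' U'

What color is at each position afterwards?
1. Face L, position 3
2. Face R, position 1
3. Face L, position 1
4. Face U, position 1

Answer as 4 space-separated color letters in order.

Answer: R W W O

Derivation:
After move 1 (F'): F=GGGG U=WWRR R=YRYR D=OOYY L=OWOW
After move 2 (U): U=RWRW F=YRGG R=BBYR B=OWBB L=GGOW
After move 3 (F'): F=RGYG U=RWBY R=OBOR D=GWYY L=GWOR
After move 4 (R'): R=BROO U=RBBO F=RWYY D=GGYG B=YWWB
After move 5 (U'): U=BORB F=GWYY R=RWOO B=BRWB L=YWOR
Query 1: L[3] = R
Query 2: R[1] = W
Query 3: L[1] = W
Query 4: U[1] = O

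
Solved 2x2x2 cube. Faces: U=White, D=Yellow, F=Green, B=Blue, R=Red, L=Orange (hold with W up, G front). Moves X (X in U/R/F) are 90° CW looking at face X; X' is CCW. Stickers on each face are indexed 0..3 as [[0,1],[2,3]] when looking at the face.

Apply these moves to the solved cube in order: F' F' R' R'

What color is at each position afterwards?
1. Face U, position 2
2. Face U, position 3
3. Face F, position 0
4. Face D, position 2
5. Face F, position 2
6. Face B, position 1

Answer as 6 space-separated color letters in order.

Answer: Y Y G Y G B

Derivation:
After move 1 (F'): F=GGGG U=WWRR R=YRYR D=OOYY L=OWOW
After move 2 (F'): F=GGGG U=WWYY R=OROR D=WWYY L=OROR
After move 3 (R'): R=RROO U=WBYB F=GWGY D=WGYG B=YBWB
After move 4 (R'): R=RORO U=WWYY F=GBGB D=WWYY B=GBGB
Query 1: U[2] = Y
Query 2: U[3] = Y
Query 3: F[0] = G
Query 4: D[2] = Y
Query 5: F[2] = G
Query 6: B[1] = B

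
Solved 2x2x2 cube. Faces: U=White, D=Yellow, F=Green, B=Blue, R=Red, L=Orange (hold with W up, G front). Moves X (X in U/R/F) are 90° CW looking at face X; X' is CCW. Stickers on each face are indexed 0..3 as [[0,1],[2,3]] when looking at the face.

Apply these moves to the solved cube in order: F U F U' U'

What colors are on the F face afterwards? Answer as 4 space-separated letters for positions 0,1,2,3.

Answer: O Y G R

Derivation:
After move 1 (F): F=GGGG U=WWOO R=WRWR D=RRYY L=OYOY
After move 2 (U): U=OWOW F=WRGG R=BBWR B=OYBB L=GGOY
After move 3 (F): F=GWGR U=OWYG R=OBWR D=WBYY L=GROR
After move 4 (U'): U=WGOY F=GRGR R=GWWR B=OBBB L=OYOR
After move 5 (U'): U=GYWO F=OYGR R=GRWR B=GWBB L=OBOR
Query: F face = OYGR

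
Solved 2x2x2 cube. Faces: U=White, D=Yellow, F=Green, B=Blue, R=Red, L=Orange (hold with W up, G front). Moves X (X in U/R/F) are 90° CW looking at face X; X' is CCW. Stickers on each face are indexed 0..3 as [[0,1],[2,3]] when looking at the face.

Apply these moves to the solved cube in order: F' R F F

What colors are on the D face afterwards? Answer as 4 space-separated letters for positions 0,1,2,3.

After move 1 (F'): F=GGGG U=WWRR R=YRYR D=OOYY L=OWOW
After move 2 (R): R=YYRR U=WGRG F=GOGY D=OBYB B=RBWB
After move 3 (F): F=GGYO U=WGWW R=RYGR D=RYYB L=OOOB
After move 4 (F): F=YGOG U=WGBO R=WYWR D=GRYB L=OROY
Query: D face = GRYB

Answer: G R Y B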